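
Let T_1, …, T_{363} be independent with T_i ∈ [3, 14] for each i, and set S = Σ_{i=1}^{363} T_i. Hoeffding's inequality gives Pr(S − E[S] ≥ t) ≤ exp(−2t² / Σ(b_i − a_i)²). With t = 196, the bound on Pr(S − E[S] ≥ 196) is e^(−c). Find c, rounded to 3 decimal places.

Σ(b_i − a_i)² = 363·(11)² = 43923.
c = 2t²/43923 = 2·196²/43923 = 1.7492.

1.749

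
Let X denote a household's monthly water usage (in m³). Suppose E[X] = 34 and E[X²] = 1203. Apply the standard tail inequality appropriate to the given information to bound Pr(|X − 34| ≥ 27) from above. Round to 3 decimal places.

0.064

The first two moments determine the variance, so Chebyshev's inequality is the sharpest standard bound available.
Var(X) = E[X²] − (E[X])² = 1203 − 1156 = 47.
Chebyshev's inequality: Pr(|X − μ| ≥ t) ≤ Var(X)/t² = 47/729 = 0.0645.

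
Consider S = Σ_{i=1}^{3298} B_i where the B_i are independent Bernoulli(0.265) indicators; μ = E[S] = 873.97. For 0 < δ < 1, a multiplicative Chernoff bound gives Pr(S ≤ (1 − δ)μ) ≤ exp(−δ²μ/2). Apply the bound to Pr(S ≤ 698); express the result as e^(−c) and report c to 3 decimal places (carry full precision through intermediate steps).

17.715

Write 698 = (1 − δ)μ, so δ = 1 − 698/873.97 = 0.2013456…
Then the exponent is δ²μ/2 = (μ − 698)²/(2μ) = 17.715391.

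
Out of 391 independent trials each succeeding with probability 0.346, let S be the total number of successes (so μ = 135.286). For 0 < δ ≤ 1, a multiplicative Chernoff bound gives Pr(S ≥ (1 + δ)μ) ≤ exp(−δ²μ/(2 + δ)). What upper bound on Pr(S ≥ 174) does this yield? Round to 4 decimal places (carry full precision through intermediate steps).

0.0079

Write 174 = (1 + δ)μ, so δ = 174/135.286 − 1 = 0.2861641…
Then the exponent is δ²μ/(2 + δ) = (174 − μ)² / (μ·(2 + δ)) = 4.845915.
Bound = exp(−4.845915) = 0.00786.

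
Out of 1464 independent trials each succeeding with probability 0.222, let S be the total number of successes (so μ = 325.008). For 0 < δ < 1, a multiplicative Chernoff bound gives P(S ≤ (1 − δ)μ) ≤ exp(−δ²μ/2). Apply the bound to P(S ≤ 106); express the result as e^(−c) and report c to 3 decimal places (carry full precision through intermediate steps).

73.790

Write 106 = (1 − δ)μ, so δ = 1 − 106/325.008 = 0.6738542…
Then the exponent is δ²μ/2 = (μ − 106)²/(2μ) = 73.789728.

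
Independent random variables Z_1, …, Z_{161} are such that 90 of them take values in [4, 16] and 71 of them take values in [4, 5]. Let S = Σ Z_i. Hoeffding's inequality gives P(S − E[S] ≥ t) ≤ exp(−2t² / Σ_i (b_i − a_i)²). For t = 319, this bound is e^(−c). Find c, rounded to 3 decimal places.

Σ(b_i − a_i)² = 90·12² + 71·1² = 13031.
c = 2t² / 13031 = 2·319² / 13031 = 15.6183.

15.618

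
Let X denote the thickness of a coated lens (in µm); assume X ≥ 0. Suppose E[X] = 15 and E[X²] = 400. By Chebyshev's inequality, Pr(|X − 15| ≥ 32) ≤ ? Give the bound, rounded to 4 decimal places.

0.1709

Var(X) = E[X²] − (E[X])² = 400 − 225 = 175.
Chebyshev's inequality: Pr(|X − μ| ≥ t) ≤ Var(X)/t² = 175/1024 = 0.1709.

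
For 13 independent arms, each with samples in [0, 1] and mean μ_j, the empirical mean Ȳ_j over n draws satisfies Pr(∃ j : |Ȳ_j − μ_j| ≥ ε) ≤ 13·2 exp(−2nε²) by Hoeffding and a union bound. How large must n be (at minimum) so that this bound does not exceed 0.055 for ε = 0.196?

81

Need 2·13·exp(−2nε²) ≤ 0.055, i.e. exp(−2nε²) ≤ 0.055/26.
So 2nε² ≥ ln(26/0.055) = 6.158519.
Hence n ≥ 6.158519/(2·0.196²) = 80.156.
The smallest integer n is 81.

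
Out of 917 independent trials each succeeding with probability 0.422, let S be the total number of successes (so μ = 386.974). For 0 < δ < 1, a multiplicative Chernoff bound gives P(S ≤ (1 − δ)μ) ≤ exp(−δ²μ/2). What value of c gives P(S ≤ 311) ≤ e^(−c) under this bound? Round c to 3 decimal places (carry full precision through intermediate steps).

7.458

Write 311 = (1 − δ)μ, so δ = 1 − 311/386.974 = 0.1963284…
Then the exponent is δ²μ/2 = (μ − 311)²/(2μ) = 7.457928.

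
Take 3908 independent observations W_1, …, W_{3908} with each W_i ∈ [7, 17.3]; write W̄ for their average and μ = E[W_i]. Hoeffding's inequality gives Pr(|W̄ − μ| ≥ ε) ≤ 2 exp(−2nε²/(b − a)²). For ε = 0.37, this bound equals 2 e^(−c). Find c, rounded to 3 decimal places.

c = 2nε²/(b − a)² = 2·3908·0.37² / 10.3² = 10.0859.

10.086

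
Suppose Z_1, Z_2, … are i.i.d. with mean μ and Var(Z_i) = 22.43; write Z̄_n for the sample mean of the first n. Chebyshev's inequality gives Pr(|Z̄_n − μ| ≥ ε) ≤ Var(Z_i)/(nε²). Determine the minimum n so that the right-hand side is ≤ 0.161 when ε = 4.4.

8

Require 22.43/(n·4.4²) ≤ 0.161, i.e. n ≥ 22.43/(0.161·4.4²) = 7.196.
The smallest integer n is 8.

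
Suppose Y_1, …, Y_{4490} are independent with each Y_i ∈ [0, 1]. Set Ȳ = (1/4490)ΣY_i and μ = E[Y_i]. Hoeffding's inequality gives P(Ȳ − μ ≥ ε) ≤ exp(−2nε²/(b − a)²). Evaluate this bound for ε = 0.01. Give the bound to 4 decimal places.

0.4074

Exponent: 2nε²/(b − a)² = 2·4490·0.01² / 1² = 0.89800.
Bound = exp(−0.89800) = 0.40738.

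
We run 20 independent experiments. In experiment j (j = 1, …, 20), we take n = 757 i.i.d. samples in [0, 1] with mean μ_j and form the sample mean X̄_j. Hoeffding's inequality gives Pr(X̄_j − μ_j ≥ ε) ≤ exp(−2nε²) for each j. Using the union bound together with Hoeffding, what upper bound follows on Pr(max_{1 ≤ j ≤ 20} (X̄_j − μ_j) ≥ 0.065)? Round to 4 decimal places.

Per-experiment Hoeffding bound: exp(−2·757·0.065²) = exp(−6.39665) = 0.0016671.
Union bound over 20 events: 20·0.0016671 = 0.03334.

0.0333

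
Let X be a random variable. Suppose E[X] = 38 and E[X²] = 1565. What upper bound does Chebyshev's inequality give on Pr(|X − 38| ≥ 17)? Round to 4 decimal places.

0.4187

Var(X) = E[X²] − (E[X])² = 1565 − 1444 = 121.
Chebyshev's inequality: Pr(|X − μ| ≥ t) ≤ Var(X)/t² = 121/289 = 0.4187.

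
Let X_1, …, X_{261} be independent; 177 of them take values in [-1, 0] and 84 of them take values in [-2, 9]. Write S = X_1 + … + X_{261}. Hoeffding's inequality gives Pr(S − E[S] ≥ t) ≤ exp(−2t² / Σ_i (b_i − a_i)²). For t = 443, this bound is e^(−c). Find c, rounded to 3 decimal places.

37.956

Σ(b_i − a_i)² = 177·1² + 84·11² = 10341.
c = 2t² / 10341 = 2·443² / 10341 = 37.9555.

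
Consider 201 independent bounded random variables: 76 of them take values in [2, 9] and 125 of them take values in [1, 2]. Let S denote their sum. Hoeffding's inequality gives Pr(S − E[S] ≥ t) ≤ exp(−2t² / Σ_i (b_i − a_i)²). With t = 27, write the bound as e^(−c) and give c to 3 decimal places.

Σ(b_i − a_i)² = 76·7² + 125·1² = 3849.
c = 2t² / 3849 = 2·27² / 3849 = 0.3788.

0.379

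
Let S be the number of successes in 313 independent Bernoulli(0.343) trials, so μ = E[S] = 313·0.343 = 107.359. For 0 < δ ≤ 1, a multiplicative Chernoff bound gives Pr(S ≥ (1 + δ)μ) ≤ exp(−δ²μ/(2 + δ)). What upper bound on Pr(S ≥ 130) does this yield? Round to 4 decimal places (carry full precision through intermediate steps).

Write 130 = (1 + δ)μ, so δ = 130/107.359 − 1 = 0.2108906…
Then the exponent is δ²μ/(2 + δ) = (130 − μ)² / (μ·(2 + δ)) = 2.159661.
Bound = exp(−2.159661) = 0.11536.

0.1154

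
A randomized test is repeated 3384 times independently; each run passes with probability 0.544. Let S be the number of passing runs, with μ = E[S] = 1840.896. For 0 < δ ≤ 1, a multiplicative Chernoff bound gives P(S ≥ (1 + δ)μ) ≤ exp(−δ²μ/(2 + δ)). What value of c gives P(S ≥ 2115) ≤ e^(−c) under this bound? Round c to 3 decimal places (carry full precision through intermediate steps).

Write 2115 = (1 + δ)μ, so δ = 2115/1840.896 − 1 = 0.1488971…
Then the exponent is δ²μ/(2 + δ) = (2115 − μ)² / (μ·(2 + δ)) = 18.992664.

18.993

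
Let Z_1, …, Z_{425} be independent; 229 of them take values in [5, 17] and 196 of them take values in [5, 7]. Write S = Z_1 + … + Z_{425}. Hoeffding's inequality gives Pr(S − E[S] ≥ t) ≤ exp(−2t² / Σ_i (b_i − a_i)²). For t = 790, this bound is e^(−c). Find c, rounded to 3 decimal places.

36.973

Σ(b_i − a_i)² = 229·12² + 196·2² = 33760.
c = 2t² / 33760 = 2·790² / 33760 = 36.9727.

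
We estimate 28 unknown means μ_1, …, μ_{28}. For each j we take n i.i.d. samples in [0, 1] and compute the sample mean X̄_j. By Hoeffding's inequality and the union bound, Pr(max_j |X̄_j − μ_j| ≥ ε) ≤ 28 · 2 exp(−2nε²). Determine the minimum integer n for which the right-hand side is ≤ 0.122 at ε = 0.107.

Need 2·28·exp(−2nε²) ≤ 0.122, i.e. exp(−2nε²) ≤ 0.122/56.
So 2nε² ≥ ln(56/0.122) = 6.129086.
Hence n ≥ 6.129086/(2·0.107²) = 267.669.
The smallest integer n is 268.

268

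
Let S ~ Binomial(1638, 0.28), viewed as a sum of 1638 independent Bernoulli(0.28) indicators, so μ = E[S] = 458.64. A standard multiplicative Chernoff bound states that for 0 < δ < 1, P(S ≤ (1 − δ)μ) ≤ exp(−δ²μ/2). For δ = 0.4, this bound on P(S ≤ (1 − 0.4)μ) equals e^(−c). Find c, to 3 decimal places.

36.691

c = δ²μ/2 = 0.4²·458.64/2 = 36.6912.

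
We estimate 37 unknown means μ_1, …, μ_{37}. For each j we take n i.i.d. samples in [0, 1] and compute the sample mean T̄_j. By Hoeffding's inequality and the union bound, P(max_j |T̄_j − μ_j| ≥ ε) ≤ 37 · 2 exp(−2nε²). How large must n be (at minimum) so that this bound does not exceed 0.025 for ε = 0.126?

Need 2·37·exp(−2nε²) ≤ 0.025, i.e. exp(−2nε²) ≤ 0.025/74.
So 2nε² ≥ ln(74/0.025) = 7.992945.
Hence n ≥ 7.992945/(2·0.126²) = 251.730.
The smallest integer n is 252.

252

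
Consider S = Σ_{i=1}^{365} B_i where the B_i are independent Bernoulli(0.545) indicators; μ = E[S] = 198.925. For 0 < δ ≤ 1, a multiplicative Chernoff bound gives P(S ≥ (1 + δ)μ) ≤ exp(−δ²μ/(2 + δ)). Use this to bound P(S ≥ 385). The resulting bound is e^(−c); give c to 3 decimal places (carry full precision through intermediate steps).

Write 385 = (1 + δ)μ, so δ = 385/198.925 − 1 = 0.9354028…
Then the exponent is δ²μ/(2 + δ) = (385 − μ)² / (μ·(2 + δ)) = 59.295125.

59.295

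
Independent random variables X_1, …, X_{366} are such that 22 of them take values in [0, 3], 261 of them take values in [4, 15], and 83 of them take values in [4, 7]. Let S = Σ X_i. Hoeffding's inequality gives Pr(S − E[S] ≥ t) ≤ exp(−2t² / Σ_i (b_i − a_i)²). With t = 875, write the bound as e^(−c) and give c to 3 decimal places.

47.078

Σ(b_i − a_i)² = 22·3² + 261·11² + 83·3² = 32526.
c = 2t² / 32526 = 2·875² / 32526 = 47.0777.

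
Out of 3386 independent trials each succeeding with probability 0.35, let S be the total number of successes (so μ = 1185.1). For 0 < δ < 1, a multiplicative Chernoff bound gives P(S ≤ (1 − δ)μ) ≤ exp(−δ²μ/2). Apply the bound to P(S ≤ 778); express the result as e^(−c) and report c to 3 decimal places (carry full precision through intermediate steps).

Write 778 = (1 − δ)μ, so δ = 1 − 778/1185.1 = 0.3435153…
Then the exponent is δ²μ/2 = (μ − 778)²/(2μ) = 69.922542.

69.923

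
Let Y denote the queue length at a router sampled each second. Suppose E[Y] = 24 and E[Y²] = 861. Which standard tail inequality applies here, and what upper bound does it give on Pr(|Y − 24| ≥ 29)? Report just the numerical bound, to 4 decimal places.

The first two moments determine the variance, so Chebyshev's inequality is the sharpest standard bound available.
Var(Y) = E[Y²] − (E[Y])² = 861 − 576 = 285.
Chebyshev's inequality: Pr(|Y − μ| ≥ t) ≤ Var(Y)/t² = 285/841 = 0.3389.

0.3389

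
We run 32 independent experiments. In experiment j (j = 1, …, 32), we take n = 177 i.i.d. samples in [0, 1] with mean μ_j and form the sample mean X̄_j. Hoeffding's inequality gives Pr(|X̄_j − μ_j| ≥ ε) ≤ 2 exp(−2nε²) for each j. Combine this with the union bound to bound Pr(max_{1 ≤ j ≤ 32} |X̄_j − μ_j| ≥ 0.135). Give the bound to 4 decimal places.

0.1010

Per-experiment Hoeffding bound: 2·exp(−2·177·0.135²) = 2·exp(−6.45165) = 0.0031558.
Union bound over 32 events: 32·0.0031558 = 0.10099.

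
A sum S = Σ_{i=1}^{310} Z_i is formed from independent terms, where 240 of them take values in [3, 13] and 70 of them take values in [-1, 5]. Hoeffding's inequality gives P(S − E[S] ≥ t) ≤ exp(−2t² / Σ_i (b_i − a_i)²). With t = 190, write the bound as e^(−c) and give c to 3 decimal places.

Σ(b_i − a_i)² = 240·10² + 70·6² = 26520.
c = 2t² / 26520 = 2·190² / 26520 = 2.7225.

2.722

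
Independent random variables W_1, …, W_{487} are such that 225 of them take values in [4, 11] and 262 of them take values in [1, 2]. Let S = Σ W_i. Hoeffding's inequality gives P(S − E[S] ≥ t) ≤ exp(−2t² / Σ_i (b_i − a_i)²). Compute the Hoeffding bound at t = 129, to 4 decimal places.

0.0524

Σ(b_i − a_i)² = 225·7² + 262·1² = 11287.
Exponent = 2·129² / 11287 = 2.94870.
Bound = exp(−2.94870) = 0.05241.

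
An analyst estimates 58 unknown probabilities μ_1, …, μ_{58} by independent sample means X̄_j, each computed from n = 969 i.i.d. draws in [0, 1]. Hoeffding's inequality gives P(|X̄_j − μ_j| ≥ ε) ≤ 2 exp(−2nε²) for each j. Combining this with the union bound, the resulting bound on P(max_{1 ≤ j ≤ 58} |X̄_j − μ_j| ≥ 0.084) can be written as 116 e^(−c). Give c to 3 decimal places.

Union bound over the 58 events: P(max_{1 ≤ j ≤ 58} |X̄_j − μ_j| ≥ 0.084) ≤ 58·2·exp(−2nε²) = 116 exp(−2·969·0.084²).
So c = 2·969·0.084² = 13.6745.

13.675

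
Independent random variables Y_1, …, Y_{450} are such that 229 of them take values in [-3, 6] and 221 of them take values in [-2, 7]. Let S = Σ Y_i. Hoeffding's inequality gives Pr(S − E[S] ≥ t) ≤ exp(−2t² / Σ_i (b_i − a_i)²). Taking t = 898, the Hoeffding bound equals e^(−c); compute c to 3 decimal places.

44.247

Σ(b_i − a_i)² = 229·9² + 221·9² = 36450.
c = 2t² / 36450 = 2·898² / 36450 = 44.2471.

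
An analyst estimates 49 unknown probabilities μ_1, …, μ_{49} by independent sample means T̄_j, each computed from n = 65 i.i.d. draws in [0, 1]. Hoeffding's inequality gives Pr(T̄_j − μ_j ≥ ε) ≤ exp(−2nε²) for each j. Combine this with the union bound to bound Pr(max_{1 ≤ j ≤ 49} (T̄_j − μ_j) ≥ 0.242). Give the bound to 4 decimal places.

0.0242

Per-experiment Hoeffding bound: exp(−2·65·0.242²) = exp(−7.61332) = 0.00049383.
Union bound over 49 events: 49·0.00049383 = 0.02420.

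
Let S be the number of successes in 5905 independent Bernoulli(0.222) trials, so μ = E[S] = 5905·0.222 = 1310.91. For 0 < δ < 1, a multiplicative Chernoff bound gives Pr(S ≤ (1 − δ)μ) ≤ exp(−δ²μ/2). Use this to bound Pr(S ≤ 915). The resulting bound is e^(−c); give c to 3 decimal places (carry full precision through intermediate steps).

Write 915 = (1 − δ)μ, so δ = 1 − 915/1310.91 = 0.3020116…
Then the exponent is δ²μ/2 = (μ − 915)²/(2μ) = 59.784702.

59.785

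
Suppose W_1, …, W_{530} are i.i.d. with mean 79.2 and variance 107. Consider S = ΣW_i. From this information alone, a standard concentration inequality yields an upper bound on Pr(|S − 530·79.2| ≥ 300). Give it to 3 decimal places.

0.630

With mean and variance of each term known, Chebyshev's inequality bounds the deviation of the sum (or sample mean).
Var(S) = n·Var(W_i) = 530·107 = 56710.
Chebyshev: Pr(|S − 530·79.2| ≥ 300) ≤ Var(S)/300² = 56710/90000 = 0.6301.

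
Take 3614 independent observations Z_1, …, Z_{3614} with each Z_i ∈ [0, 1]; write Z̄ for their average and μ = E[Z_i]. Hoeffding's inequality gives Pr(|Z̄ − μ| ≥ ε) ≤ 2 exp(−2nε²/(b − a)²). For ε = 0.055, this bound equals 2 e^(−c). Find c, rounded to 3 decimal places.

c = 2nε²/(b − a)² = 2·3614·0.055² / 1² = 21.8647.

21.865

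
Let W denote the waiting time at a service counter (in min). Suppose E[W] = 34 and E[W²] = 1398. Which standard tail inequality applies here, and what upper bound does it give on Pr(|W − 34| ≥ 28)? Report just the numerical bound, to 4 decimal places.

The first two moments determine the variance, so Chebyshev's inequality is the sharpest standard bound available.
Var(W) = E[W²] − (E[W])² = 1398 − 1156 = 242.
Chebyshev's inequality: Pr(|W − μ| ≥ t) ≤ Var(W)/t² = 242/784 = 0.3087.

0.3087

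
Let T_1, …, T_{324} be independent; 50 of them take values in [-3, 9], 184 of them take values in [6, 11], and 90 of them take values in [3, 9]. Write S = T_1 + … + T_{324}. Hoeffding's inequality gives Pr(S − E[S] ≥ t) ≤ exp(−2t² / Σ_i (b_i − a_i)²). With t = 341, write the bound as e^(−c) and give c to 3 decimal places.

15.463

Σ(b_i − a_i)² = 50·12² + 184·5² + 90·6² = 15040.
c = 2t² / 15040 = 2·341² / 15040 = 15.4629.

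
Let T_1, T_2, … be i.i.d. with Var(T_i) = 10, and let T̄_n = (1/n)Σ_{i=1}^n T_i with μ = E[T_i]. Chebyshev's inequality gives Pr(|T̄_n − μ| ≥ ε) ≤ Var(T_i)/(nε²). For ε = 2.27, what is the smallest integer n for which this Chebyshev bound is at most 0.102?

Require 10/(n·2.27²) ≤ 0.102, i.e. n ≥ 10/(0.102·2.27²) = 19.026.
The smallest integer n is 20.

20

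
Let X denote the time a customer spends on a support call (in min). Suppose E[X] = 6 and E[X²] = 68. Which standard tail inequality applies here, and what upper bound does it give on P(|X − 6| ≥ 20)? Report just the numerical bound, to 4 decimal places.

0.0800

The first two moments determine the variance, so Chebyshev's inequality is the sharpest standard bound available.
Var(X) = E[X²] − (E[X])² = 68 − 36 = 32.
Chebyshev's inequality: P(|X − μ| ≥ t) ≤ Var(X)/t² = 32/400 = 0.0800.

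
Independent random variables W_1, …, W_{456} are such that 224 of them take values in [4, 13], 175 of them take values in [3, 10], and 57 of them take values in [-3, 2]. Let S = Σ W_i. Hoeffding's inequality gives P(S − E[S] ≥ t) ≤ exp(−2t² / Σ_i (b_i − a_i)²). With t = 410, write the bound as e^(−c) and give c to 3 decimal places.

11.946

Σ(b_i − a_i)² = 224·9² + 175·7² + 57·5² = 28144.
c = 2t² / 28144 = 2·410² / 28144 = 11.9457.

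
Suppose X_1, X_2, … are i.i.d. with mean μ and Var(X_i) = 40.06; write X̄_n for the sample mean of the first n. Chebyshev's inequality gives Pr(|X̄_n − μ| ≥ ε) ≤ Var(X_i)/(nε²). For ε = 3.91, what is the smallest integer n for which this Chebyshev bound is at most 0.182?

15

Require 40.06/(n·3.91²) ≤ 0.182, i.e. n ≥ 40.06/(0.182·3.91²) = 14.397.
The smallest integer n is 15.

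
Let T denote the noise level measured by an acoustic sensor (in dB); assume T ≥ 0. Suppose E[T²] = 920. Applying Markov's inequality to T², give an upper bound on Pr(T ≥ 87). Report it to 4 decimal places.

Since T ≥ 0, the event {T ≥ 87} is the same as {T² ≥ 7569}.
Markov's inequality applied to T² gives Pr(T² ≥ 7569) ≤ E[T²]/7569 = 920/7569 = 0.1215.

0.1215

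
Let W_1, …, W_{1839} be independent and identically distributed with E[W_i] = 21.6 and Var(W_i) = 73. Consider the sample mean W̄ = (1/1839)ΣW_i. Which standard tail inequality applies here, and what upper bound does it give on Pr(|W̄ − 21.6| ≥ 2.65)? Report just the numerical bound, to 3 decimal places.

0.006

With mean and variance of each term known, Chebyshev's inequality bounds the deviation of the sum (or sample mean).
Var(W̄) = Var(W_i)/n = 73/1839 = 0.039695.
Chebyshev: Pr(|W̄ − 21.6| ≥ 2.65) ≤ Var(W̄)/(2.65)² = 73/(1839·2.65²) = 0.0057.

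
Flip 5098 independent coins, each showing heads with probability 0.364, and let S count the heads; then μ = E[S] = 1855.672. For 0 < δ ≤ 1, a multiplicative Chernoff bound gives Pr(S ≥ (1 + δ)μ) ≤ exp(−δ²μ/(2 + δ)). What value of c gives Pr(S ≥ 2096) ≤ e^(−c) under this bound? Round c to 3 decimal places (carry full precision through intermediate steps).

Write 2096 = (1 + δ)μ, so δ = 2096/1855.672 − 1 = 0.12951…
Then the exponent is δ²μ/(2 + δ) = (2096 − μ)² / (μ·(2 + δ)) = 14.615977.

14.616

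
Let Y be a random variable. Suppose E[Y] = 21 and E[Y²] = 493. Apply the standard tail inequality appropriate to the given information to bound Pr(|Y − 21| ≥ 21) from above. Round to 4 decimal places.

The first two moments determine the variance, so Chebyshev's inequality is the sharpest standard bound available.
Var(Y) = E[Y²] − (E[Y])² = 493 − 441 = 52.
Chebyshev's inequality: Pr(|Y − μ| ≥ t) ≤ Var(Y)/t² = 52/441 = 0.1179.

0.1179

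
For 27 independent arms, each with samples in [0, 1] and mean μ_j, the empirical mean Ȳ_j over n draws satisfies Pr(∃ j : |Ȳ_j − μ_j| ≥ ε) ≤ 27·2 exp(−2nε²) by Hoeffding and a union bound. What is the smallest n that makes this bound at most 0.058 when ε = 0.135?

188

Need 2·27·exp(−2nε²) ≤ 0.058, i.e. exp(−2nε²) ≤ 0.058/54.
So 2nε² ≥ ln(54/0.058) = 6.836296.
Hence n ≥ 6.836296/(2·0.135²) = 187.553.
The smallest integer n is 188.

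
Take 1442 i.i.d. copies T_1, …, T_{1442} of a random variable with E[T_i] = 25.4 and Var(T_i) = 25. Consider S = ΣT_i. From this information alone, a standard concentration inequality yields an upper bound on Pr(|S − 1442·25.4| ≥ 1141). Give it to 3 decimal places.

0.028

With mean and variance of each term known, Chebyshev's inequality bounds the deviation of the sum (or sample mean).
Var(S) = n·Var(T_i) = 1442·25 = 36050.
Chebyshev: Pr(|S − 1442·25.4| ≥ 1141) ≤ Var(S)/1141² = 36050/1301881 = 0.0277.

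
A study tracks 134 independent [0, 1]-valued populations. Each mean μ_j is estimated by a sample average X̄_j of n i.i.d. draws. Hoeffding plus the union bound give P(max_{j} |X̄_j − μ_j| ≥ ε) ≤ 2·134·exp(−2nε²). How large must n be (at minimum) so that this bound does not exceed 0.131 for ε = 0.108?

327

Need 2·134·exp(−2nε²) ≤ 0.131, i.e. exp(−2nε²) ≤ 0.131/268.
So 2nε² ≥ ln(268/0.131) = 7.623545.
Hence n ≥ 7.623545/(2·0.108²) = 326.798.
The smallest integer n is 327.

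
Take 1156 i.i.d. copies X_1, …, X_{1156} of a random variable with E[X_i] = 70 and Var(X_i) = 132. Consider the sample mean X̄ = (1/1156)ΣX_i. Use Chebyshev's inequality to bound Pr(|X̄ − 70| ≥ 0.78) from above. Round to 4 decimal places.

Var(X̄) = Var(X_i)/n = 132/1156 = 0.11419.
Chebyshev: Pr(|X̄ − 70| ≥ 0.78) ≤ Var(X̄)/(0.78)² = 132/(1156·0.78²) = 0.1877.

0.1877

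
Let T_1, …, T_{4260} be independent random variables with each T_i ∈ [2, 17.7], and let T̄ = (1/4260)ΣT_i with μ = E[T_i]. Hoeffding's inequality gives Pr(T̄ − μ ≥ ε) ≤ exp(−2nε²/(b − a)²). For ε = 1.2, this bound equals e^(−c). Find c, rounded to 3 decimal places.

c = 2nε²/(b − a)² = 2·4260·1.2² / 15.7² = 49.7740.

49.774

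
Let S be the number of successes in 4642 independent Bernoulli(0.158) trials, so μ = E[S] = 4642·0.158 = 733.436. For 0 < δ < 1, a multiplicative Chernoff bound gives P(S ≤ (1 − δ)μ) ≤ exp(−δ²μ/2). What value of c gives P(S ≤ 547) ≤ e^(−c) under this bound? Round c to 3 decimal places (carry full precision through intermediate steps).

Write 547 = (1 − δ)μ, so δ = 1 − 547/733.436 = 0.2541953…
Then the exponent is δ²μ/2 = (μ − 547)²/(2μ) = 23.695580.

23.696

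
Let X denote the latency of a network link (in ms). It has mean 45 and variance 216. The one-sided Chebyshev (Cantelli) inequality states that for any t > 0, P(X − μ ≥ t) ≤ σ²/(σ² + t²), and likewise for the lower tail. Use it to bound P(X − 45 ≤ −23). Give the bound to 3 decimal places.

0.290

Here σ² = 216 and t = 23, so σ² + t² = 745.
Cantelli's bound: 216/745 = 0.2899.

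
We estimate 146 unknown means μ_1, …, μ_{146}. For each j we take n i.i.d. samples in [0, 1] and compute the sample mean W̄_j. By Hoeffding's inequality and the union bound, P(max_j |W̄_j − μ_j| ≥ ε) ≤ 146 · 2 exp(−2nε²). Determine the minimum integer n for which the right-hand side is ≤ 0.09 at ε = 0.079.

648

Need 2·146·exp(−2nε²) ≤ 0.09, i.e. exp(−2nε²) ≤ 0.09/292.
So 2nε² ≥ ln(292/0.09) = 8.084699.
Hence n ≥ 8.084699/(2·0.079²) = 647.709.
The smallest integer n is 648.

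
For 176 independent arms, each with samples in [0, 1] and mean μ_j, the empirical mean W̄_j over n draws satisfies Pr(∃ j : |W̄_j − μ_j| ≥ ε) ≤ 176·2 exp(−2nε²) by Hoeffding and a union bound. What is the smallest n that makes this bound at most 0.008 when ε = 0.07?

1092

Need 2·176·exp(−2nε²) ≤ 0.008, i.e. exp(−2nε²) ≤ 0.008/352.
So 2nε² ≥ ln(352/0.008) = 10.691945.
Hence n ≥ 10.691945/(2·0.07²) = 1091.015.
The smallest integer n is 1092.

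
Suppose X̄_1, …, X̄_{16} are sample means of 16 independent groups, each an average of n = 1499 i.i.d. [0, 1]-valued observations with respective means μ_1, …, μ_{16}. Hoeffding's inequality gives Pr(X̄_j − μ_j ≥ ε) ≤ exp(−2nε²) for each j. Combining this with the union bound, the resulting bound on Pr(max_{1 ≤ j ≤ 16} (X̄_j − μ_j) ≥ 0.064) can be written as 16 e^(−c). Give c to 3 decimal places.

Union bound over the 16 events: Pr(max_{1 ≤ j ≤ 16} (X̄_j − μ_j) ≥ 0.064) ≤ 16·exp(−2nε²) = 16 exp(−2·1499·0.064²).
So c = 2·1499·0.064² = 12.2798.

12.280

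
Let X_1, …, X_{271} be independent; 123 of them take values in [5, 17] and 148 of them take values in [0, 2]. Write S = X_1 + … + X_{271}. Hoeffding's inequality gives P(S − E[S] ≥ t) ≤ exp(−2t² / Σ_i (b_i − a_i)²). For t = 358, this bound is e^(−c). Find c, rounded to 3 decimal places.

14.004

Σ(b_i − a_i)² = 123·12² + 148·2² = 18304.
c = 2t² / 18304 = 2·358² / 18304 = 14.0039.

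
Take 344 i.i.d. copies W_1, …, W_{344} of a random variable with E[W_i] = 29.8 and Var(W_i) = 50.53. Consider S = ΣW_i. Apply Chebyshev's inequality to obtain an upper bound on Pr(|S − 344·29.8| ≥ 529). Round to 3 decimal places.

0.062

Var(S) = n·Var(W_i) = 344·50.53 = 17382.32.
Chebyshev: Pr(|S − 344·29.8| ≥ 529) ≤ Var(S)/529² = 17382.32/279841 = 0.0621.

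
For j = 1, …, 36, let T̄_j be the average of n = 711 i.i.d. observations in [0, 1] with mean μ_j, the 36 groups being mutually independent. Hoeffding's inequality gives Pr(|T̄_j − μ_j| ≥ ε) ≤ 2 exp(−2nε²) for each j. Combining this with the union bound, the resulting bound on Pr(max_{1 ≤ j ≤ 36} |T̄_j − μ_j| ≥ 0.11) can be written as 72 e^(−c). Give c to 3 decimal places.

17.206

Union bound over the 36 events: Pr(max_{1 ≤ j ≤ 36} |T̄_j − μ_j| ≥ 0.11) ≤ 36·2·exp(−2nε²) = 72 exp(−2·711·0.11²).
So c = 2·711·0.11² = 17.2062.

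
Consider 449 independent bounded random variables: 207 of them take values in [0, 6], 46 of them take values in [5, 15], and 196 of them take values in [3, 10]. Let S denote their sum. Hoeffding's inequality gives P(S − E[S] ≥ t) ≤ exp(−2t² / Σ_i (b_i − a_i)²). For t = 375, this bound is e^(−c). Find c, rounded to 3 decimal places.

Σ(b_i − a_i)² = 207·6² + 46·10² + 196·7² = 21656.
c = 2t² / 21656 = 2·375² / 21656 = 12.9872.

12.987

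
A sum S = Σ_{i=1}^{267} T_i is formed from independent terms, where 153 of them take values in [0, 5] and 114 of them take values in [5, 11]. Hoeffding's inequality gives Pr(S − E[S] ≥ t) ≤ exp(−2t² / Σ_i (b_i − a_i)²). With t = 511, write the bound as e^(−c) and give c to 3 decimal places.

Σ(b_i − a_i)² = 153·5² + 114·6² = 7929.
c = 2t² / 7929 = 2·511² / 7929 = 65.8648.

65.865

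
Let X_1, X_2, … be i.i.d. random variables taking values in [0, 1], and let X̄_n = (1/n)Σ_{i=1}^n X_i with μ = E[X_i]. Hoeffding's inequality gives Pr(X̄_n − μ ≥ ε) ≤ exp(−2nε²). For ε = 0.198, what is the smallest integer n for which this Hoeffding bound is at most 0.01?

Require exp(−2nε²) ≤ 0.01, i.e. 2nε² ≥ ln(1/0.01) = 4.605170.
So n ≥ 4.605170 / (2·0.198²) = 58.733.
The smallest integer n is 59.

59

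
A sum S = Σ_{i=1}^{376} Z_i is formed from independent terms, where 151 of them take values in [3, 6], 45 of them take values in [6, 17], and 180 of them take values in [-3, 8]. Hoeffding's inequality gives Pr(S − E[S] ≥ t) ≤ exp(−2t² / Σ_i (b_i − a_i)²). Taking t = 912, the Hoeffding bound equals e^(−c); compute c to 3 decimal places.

58.196

Σ(b_i − a_i)² = 151·3² + 45·11² + 180·11² = 28584.
c = 2t² / 28584 = 2·912² / 28584 = 58.1965.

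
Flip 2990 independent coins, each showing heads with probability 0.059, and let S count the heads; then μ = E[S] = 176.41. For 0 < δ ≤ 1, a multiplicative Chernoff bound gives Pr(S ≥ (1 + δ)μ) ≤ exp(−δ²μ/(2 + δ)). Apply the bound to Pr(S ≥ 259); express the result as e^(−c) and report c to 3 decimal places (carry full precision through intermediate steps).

15.666

Write 259 = (1 + δ)μ, so δ = 259/176.41 − 1 = 0.4681707…
Then the exponent is δ²μ/(2 + δ) = (259 − μ)² / (μ·(2 + δ)) = 15.665943.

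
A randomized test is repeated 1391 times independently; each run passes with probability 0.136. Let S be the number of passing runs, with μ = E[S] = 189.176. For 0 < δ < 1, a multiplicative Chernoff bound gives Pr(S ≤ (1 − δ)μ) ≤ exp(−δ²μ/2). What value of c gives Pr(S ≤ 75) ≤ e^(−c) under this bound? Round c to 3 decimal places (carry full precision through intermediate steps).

34.455

Write 75 = (1 − δ)μ, so δ = 1 − 75/189.176 = 0.6035438…
Then the exponent is δ²μ/2 = (μ − 75)²/(2μ) = 34.455108.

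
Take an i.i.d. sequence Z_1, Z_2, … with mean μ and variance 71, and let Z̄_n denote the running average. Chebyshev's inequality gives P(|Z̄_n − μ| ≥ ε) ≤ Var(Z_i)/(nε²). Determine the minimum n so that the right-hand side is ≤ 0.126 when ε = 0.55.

1863

Require 71/(n·0.55²) ≤ 0.126, i.e. n ≥ 71/(0.126·0.55²) = 1862.784.
The smallest integer n is 1863.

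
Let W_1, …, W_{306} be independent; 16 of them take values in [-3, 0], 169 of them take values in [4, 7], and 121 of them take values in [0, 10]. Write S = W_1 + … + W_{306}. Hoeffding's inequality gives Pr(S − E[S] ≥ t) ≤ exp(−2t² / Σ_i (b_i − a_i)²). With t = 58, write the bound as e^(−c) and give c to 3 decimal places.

Σ(b_i − a_i)² = 16·3² + 169·3² + 121·10² = 13765.
c = 2t² / 13765 = 2·58² / 13765 = 0.4888.

0.489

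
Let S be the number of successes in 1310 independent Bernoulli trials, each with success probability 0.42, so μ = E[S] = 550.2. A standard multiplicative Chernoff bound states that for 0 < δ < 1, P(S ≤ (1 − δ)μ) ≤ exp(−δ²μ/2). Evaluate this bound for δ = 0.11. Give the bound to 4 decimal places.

Exponent = δ²μ/2 = 0.11²·550.2/2 = 3.3287.
Bound = exp(−3.3287) = 0.03584.

0.0358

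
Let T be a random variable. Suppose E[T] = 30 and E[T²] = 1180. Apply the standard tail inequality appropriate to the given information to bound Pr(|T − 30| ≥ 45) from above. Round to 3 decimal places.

0.138

The first two moments determine the variance, so Chebyshev's inequality is the sharpest standard bound available.
Var(T) = E[T²] − (E[T])² = 1180 − 900 = 280.
Chebyshev's inequality: Pr(|T − μ| ≥ t) ≤ Var(T)/t² = 280/2025 = 0.1383.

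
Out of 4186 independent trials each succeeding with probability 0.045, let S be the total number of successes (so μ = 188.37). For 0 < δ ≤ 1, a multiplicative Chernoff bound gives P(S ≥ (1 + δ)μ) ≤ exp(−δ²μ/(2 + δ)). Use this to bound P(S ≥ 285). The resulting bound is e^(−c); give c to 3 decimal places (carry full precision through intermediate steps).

Write 285 = (1 + δ)μ, so δ = 285/188.37 − 1 = 0.5129798…
Then the exponent is δ²μ/(2 + δ) = (285 − μ)² / (μ·(2 + δ)) = 19.725282.

19.725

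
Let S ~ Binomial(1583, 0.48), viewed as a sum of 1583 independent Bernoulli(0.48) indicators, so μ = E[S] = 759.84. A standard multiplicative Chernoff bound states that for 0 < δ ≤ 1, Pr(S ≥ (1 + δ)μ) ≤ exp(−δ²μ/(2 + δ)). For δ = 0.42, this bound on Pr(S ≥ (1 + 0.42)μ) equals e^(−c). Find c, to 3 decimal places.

c = δ²μ/(2 + δ) = 0.42²·759.84/(2 + 0.42) = 55.3867.

55.387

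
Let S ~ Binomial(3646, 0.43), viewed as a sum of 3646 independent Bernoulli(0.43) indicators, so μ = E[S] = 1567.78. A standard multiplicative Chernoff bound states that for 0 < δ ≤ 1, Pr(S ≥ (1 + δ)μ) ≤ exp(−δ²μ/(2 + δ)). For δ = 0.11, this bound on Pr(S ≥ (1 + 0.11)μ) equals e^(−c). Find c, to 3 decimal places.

8.991

c = δ²μ/(2 + δ) = 0.11²·1567.78/(2 + 0.11) = 8.9906.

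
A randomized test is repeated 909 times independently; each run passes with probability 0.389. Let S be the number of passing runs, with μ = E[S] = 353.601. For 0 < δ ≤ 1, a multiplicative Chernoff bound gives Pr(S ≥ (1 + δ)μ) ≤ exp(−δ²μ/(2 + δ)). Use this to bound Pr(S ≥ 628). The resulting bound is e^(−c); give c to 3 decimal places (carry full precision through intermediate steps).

76.706

Write 628 = (1 + δ)μ, so δ = 628/353.601 − 1 = 0.7760131…
Then the exponent is δ²μ/(2 + δ) = (628 − μ)² / (μ·(2 + δ)) = 76.706127.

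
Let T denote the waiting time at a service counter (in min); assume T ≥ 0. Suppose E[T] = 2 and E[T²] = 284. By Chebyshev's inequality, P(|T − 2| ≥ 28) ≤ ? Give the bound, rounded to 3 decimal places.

0.357

Var(T) = E[T²] − (E[T])² = 284 − 4 = 280.
Chebyshev's inequality: P(|T − μ| ≥ t) ≤ Var(T)/t² = 280/784 = 0.3571.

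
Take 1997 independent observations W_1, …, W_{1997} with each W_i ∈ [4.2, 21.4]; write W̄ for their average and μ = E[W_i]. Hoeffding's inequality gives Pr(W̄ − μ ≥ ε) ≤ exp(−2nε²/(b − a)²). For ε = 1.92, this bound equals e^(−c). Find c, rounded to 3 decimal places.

49.768

c = 2nε²/(b − a)² = 2·1997·1.92² / 17.2² = 49.7684.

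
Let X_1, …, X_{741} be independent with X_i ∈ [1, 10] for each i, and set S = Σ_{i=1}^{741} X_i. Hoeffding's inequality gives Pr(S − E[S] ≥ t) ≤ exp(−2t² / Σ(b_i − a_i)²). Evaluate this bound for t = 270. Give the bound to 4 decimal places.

Σ(b_i − a_i)² = 741·(9)² = 60021.
Exponent = 2·270²/60021 = 2.4291.
Bound = exp(−2.4291) = 0.08811.

0.0881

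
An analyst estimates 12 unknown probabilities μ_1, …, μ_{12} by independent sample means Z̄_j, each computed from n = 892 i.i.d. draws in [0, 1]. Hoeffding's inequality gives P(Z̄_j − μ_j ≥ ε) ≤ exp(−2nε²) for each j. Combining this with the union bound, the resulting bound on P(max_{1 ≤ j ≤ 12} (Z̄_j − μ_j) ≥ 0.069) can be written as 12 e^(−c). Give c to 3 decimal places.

Union bound over the 12 events: P(max_{1 ≤ j ≤ 12} (Z̄_j − μ_j) ≥ 0.069) ≤ 12·exp(−2nε²) = 12 exp(−2·892·0.069²).
So c = 2·892·0.069² = 8.4936.

8.494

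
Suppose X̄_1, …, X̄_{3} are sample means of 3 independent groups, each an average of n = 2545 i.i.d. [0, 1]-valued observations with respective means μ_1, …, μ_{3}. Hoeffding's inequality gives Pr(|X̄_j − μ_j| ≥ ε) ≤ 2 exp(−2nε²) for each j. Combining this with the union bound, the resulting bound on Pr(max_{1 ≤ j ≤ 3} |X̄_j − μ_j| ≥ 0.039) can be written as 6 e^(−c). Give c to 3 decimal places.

7.742

Union bound over the 3 events: Pr(max_{1 ≤ j ≤ 3} |X̄_j − μ_j| ≥ 0.039) ≤ 3·2·exp(−2nε²) = 6 exp(−2·2545·0.039²).
So c = 2·2545·0.039² = 7.7419.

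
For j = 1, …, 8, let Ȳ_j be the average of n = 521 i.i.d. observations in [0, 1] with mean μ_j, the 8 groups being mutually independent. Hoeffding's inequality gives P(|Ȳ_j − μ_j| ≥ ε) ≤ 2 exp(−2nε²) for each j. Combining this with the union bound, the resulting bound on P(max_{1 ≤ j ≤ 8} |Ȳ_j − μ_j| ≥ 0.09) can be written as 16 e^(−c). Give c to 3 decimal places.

Union bound over the 8 events: P(max_{1 ≤ j ≤ 8} |Ȳ_j − μ_j| ≥ 0.09) ≤ 8·2·exp(−2nε²) = 16 exp(−2·521·0.09²).
So c = 2·521·0.09² = 8.4402.

8.440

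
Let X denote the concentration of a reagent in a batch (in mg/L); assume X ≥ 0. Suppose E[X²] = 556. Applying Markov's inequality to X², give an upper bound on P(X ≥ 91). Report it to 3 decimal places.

0.067

Since X ≥ 0, the event {X ≥ 91} is the same as {X² ≥ 8281}.
Markov's inequality applied to X² gives P(X² ≥ 8281) ≤ E[X²]/8281 = 556/8281 = 0.0671.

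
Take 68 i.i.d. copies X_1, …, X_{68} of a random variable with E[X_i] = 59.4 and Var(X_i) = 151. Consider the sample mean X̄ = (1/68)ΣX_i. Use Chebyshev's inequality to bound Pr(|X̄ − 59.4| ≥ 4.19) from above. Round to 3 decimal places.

Var(X̄) = Var(X_i)/n = 151/68 = 2.2206.
Chebyshev: Pr(|X̄ − 59.4| ≥ 4.19) ≤ Var(X̄)/(4.19)² = 151/(68·4.19²) = 0.1265.

0.126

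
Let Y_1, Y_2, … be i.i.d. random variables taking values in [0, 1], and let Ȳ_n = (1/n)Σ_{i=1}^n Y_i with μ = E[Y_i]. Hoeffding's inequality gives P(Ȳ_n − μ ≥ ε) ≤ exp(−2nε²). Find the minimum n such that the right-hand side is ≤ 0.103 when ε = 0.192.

Require exp(−2nε²) ≤ 0.103, i.e. 2nε² ≥ ln(1/0.103) = 2.273026.
So n ≥ 2.273026 / (2·0.192²) = 30.830.
The smallest integer n is 31.

31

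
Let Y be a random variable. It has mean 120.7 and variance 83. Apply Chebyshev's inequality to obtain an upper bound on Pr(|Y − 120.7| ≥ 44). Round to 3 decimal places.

Chebyshev: Pr(|Y − μ| ≥ t) ≤ Var(Y)/t².
Bound = 83 / 1936 = 0.0429.

0.043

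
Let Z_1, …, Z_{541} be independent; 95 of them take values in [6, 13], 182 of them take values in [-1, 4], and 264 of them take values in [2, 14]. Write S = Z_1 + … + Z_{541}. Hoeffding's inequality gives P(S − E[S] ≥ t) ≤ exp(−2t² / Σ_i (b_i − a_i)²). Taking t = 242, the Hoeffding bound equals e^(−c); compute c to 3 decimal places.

Σ(b_i − a_i)² = 95·7² + 182·5² + 264·12² = 47221.
c = 2t² / 47221 = 2·242² / 47221 = 2.4804.

2.480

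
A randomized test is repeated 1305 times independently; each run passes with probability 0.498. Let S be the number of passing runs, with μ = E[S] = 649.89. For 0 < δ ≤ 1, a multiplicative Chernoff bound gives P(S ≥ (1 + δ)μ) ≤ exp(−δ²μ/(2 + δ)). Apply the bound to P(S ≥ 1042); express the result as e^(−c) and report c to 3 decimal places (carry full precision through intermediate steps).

90.875

Write 1042 = (1 + δ)μ, so δ = 1042/649.89 − 1 = 0.6033483…
Then the exponent is δ²μ/(2 + δ) = (1042 − μ)² / (μ·(2 + δ)) = 90.874851.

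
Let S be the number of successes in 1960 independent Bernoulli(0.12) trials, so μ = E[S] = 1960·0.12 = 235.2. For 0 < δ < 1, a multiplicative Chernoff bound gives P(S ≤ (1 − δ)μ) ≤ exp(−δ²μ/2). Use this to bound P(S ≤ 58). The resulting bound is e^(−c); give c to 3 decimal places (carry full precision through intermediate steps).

Write 58 = (1 − δ)μ, so δ = 1 − 58/235.2 = 0.7534014…
Then the exponent is δ²μ/2 = (μ − 58)²/(2μ) = 66.751361.

66.751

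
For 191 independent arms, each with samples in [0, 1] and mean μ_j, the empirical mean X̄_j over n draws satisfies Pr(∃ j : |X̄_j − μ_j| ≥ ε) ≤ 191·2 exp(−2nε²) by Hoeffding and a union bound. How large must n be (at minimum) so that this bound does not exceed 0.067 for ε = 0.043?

Need 2·191·exp(−2nε²) ≤ 0.067, i.e. exp(−2nε²) ≤ 0.067/382.
So 2nε² ≥ ln(382/0.067) = 8.648483.
Hence n ≥ 8.648483/(2·0.043²) = 2338.692.
The smallest integer n is 2339.

2339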